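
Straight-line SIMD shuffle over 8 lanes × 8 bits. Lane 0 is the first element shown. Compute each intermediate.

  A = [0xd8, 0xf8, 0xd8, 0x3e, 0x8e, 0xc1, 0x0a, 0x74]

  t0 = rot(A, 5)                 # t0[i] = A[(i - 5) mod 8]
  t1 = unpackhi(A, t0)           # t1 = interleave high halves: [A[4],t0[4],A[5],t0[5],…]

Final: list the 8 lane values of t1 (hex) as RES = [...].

RES = [0x8e, 0x74, 0xc1, 0xd8, 0x0a, 0xf8, 0x74, 0xd8]

  t0: 3e 8e c1 0a 74 d8 f8 d8
  t1: 8e 74 c1 d8 0a f8 74 d8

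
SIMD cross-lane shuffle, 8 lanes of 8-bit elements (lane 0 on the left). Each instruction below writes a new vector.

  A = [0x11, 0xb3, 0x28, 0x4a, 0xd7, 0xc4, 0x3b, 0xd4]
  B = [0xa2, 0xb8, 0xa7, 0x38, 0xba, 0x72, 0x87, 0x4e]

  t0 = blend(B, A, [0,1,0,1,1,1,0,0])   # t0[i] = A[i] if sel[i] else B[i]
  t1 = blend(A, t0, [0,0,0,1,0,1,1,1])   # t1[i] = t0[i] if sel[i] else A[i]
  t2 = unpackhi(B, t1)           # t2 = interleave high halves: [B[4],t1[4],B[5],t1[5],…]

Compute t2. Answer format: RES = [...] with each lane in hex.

t0 = [0xa2, 0xb3, 0xa7, 0x4a, 0xd7, 0xc4, 0x87, 0x4e]
t1 = [0x11, 0xb3, 0x28, 0x4a, 0xd7, 0xc4, 0x87, 0x4e]
t2 = [0xba, 0xd7, 0x72, 0xc4, 0x87, 0x87, 0x4e, 0x4e]

RES = [0xba, 0xd7, 0x72, 0xc4, 0x87, 0x87, 0x4e, 0x4e]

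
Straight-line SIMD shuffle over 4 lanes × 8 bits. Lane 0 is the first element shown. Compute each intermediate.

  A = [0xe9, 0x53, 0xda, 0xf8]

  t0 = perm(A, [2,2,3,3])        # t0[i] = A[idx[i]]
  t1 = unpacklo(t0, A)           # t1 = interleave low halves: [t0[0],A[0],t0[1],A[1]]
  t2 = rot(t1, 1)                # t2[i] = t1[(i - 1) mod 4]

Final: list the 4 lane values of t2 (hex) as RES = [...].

RES = [0x53, 0xda, 0xe9, 0xda]

→ t0 |da|da|f8|f8|
→ t1 |da|e9|da|53|
→ t2 |53|da|e9|da|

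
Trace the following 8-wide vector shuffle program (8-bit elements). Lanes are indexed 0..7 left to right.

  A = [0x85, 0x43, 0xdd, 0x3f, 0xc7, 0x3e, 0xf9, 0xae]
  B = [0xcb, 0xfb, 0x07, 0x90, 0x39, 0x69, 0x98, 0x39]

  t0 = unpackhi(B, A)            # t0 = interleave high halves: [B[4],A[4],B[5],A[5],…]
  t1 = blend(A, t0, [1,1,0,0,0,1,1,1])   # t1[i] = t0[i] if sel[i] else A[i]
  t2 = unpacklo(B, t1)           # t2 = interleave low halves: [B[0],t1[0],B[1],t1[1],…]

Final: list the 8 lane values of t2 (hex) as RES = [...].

RES = [ 0xcb  0x39  0xfb  0xc7  0x07  0xdd  0x90  0x3f ]

  t0: 39 c7 69 3e 98 f9 39 ae
  t1: 39 c7 dd 3f c7 f9 39 ae
  t2: cb 39 fb c7 07 dd 90 3f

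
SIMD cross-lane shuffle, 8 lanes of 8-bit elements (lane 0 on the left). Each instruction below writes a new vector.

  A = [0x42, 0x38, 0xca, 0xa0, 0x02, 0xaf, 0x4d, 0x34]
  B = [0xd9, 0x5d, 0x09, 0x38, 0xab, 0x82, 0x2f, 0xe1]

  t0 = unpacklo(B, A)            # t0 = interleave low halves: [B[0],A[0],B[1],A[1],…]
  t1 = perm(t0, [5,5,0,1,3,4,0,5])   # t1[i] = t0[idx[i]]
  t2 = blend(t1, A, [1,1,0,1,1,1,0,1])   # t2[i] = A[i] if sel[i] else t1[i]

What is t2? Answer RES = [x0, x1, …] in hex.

RES = [ 0x42  0x38  0xd9  0xa0  0x02  0xaf  0xd9  0x34 ]

t0 = [0xd9, 0x42, 0x5d, 0x38, 0x09, 0xca, 0x38, 0xa0]
t1 = [0xca, 0xca, 0xd9, 0x42, 0x38, 0x09, 0xd9, 0xca]
t2 = [0x42, 0x38, 0xd9, 0xa0, 0x02, 0xaf, 0xd9, 0x34]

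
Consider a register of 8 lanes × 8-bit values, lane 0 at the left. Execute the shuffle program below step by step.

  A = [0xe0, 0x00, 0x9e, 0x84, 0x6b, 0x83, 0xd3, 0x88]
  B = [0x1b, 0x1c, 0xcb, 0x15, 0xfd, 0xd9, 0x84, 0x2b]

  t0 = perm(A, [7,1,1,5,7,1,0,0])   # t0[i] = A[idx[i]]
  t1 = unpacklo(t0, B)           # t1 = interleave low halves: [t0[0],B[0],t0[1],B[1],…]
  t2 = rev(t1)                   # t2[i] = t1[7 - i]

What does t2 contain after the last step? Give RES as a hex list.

t0 = [0x88, 0x00, 0x00, 0x83, 0x88, 0x00, 0xe0, 0xe0]
t1 = [0x88, 0x1b, 0x00, 0x1c, 0x00, 0xcb, 0x83, 0x15]
t2 = [0x15, 0x83, 0xcb, 0x00, 0x1c, 0x00, 0x1b, 0x88]

RES = [0x15, 0x83, 0xcb, 0x00, 0x1c, 0x00, 0x1b, 0x88]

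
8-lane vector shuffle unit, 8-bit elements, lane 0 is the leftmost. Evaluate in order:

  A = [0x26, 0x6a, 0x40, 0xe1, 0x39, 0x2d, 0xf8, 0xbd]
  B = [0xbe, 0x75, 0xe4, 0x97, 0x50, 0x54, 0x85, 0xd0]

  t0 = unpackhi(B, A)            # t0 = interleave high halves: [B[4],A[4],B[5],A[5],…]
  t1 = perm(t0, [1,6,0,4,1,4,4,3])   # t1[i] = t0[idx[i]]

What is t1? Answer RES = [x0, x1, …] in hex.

t0 = [0x50, 0x39, 0x54, 0x2d, 0x85, 0xf8, 0xd0, 0xbd]
t1 = [0x39, 0xd0, 0x50, 0x85, 0x39, 0x85, 0x85, 0x2d]

RES = [ 0x39  0xd0  0x50  0x85  0x39  0x85  0x85  0x2d ]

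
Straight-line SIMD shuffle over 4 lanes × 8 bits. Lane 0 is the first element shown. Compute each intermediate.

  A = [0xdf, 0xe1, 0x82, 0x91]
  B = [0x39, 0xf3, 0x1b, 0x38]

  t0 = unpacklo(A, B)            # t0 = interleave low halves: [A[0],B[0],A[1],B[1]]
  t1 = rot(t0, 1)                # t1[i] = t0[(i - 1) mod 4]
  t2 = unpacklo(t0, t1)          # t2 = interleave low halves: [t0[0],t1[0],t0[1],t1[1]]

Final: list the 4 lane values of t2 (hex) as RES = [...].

t0 = [0xdf, 0x39, 0xe1, 0xf3]
t1 = [0xf3, 0xdf, 0x39, 0xe1]
t2 = [0xdf, 0xf3, 0x39, 0xdf]

RES = [0xdf, 0xf3, 0x39, 0xdf]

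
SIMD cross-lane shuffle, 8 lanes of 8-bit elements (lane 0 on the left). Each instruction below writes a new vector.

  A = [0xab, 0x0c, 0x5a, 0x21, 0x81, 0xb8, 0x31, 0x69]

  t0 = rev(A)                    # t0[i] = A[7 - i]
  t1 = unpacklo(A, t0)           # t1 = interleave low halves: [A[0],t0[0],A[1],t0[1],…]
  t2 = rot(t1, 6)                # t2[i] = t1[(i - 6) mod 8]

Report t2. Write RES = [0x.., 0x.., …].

  t0: 69 31 b8 81 21 5a 0c ab
  t1: ab 69 0c 31 5a b8 21 81
  t2: 0c 31 5a b8 21 81 ab 69

RES = [ 0x0c  0x31  0x5a  0xb8  0x21  0x81  0xab  0x69 ]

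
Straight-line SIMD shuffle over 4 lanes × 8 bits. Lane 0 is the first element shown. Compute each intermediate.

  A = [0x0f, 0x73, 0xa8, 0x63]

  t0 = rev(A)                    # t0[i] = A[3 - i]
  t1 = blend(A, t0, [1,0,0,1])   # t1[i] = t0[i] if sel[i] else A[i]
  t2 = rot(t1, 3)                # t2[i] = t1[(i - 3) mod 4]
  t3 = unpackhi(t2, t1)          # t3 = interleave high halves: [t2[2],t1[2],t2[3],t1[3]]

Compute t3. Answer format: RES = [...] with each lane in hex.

t0 = [0x63, 0xa8, 0x73, 0x0f]
t1 = [0x63, 0x73, 0xa8, 0x0f]
t2 = [0x73, 0xa8, 0x0f, 0x63]
t3 = [0x0f, 0xa8, 0x63, 0x0f]

RES = [0x0f, 0xa8, 0x63, 0x0f]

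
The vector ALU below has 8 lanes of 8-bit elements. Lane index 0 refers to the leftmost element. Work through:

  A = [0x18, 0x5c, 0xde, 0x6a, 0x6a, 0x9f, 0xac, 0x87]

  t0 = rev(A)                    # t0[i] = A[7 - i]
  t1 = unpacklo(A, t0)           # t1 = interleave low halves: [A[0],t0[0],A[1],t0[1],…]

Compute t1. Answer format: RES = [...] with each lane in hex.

RES = [0x18, 0x87, 0x5c, 0xac, 0xde, 0x9f, 0x6a, 0x6a]

t0 = [0x87, 0xac, 0x9f, 0x6a, 0x6a, 0xde, 0x5c, 0x18]
t1 = [0x18, 0x87, 0x5c, 0xac, 0xde, 0x9f, 0x6a, 0x6a]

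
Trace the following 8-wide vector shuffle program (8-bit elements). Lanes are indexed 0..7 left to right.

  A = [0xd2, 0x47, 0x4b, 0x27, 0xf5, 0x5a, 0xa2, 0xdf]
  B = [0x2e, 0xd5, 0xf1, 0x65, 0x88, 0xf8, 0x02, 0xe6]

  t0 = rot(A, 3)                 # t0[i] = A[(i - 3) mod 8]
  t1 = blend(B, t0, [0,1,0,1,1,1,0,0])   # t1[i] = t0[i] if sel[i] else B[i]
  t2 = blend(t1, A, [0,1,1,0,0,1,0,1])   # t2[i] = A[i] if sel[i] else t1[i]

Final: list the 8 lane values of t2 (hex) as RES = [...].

RES = [0x2e, 0x47, 0x4b, 0xd2, 0x47, 0x5a, 0x02, 0xdf]

t0 = [0x5a, 0xa2, 0xdf, 0xd2, 0x47, 0x4b, 0x27, 0xf5]
t1 = [0x2e, 0xa2, 0xf1, 0xd2, 0x47, 0x4b, 0x02, 0xe6]
t2 = [0x2e, 0x47, 0x4b, 0xd2, 0x47, 0x5a, 0x02, 0xdf]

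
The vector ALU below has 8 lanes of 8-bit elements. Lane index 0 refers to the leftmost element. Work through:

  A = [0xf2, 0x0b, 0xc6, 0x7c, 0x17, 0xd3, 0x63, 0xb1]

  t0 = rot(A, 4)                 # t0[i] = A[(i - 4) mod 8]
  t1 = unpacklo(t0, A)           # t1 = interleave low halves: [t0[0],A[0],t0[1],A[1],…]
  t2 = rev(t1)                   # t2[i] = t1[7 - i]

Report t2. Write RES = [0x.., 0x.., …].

  t0: 17 d3 63 b1 f2 0b c6 7c
  t1: 17 f2 d3 0b 63 c6 b1 7c
  t2: 7c b1 c6 63 0b d3 f2 17

RES = [0x7c, 0xb1, 0xc6, 0x63, 0x0b, 0xd3, 0xf2, 0x17]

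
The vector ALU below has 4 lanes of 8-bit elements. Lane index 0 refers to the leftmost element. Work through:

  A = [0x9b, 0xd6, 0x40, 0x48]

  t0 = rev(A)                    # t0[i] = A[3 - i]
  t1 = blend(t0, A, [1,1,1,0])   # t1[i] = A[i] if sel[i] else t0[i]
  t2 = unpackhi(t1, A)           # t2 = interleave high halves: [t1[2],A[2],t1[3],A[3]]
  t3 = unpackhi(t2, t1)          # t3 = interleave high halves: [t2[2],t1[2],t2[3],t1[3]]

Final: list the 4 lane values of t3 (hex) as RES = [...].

RES = [ 0x9b  0x40  0x48  0x9b ]

  t0: 48 40 d6 9b
  t1: 9b d6 40 9b
  t2: 40 40 9b 48
  t3: 9b 40 48 9b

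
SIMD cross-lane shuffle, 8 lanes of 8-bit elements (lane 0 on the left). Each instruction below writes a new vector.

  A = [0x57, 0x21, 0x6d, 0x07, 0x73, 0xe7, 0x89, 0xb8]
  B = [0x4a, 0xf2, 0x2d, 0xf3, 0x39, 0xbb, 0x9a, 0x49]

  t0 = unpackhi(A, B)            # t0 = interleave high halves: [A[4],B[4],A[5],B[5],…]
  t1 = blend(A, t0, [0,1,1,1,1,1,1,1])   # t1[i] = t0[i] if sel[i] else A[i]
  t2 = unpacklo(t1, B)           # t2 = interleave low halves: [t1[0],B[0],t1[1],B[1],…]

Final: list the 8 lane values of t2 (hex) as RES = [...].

  t0: 73 39 e7 bb 89 9a b8 49
  t1: 57 39 e7 bb 89 9a b8 49
  t2: 57 4a 39 f2 e7 2d bb f3

RES = [0x57, 0x4a, 0x39, 0xf2, 0xe7, 0x2d, 0xbb, 0xf3]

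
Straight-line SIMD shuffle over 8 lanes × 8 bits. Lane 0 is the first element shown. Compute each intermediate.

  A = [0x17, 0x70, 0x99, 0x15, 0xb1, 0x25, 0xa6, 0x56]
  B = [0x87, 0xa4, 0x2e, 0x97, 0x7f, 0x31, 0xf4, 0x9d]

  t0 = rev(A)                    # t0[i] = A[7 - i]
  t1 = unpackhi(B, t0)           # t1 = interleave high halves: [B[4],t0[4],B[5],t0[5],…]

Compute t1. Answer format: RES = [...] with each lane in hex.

RES = [ 0x7f  0x15  0x31  0x99  0xf4  0x70  0x9d  0x17 ]

t0 = [0x56, 0xa6, 0x25, 0xb1, 0x15, 0x99, 0x70, 0x17]
t1 = [0x7f, 0x15, 0x31, 0x99, 0xf4, 0x70, 0x9d, 0x17]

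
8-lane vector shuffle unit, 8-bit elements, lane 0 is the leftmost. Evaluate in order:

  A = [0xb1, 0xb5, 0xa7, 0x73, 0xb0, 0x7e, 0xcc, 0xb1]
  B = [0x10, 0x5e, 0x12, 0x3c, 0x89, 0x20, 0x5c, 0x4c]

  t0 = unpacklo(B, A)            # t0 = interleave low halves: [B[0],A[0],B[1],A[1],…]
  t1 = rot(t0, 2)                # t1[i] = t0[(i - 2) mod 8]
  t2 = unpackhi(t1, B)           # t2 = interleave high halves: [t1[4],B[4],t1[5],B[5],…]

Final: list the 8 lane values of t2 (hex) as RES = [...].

  t0: 10 b1 5e b5 12 a7 3c 73
  t1: 3c 73 10 b1 5e b5 12 a7
  t2: 5e 89 b5 20 12 5c a7 4c

RES = [0x5e, 0x89, 0xb5, 0x20, 0x12, 0x5c, 0xa7, 0x4c]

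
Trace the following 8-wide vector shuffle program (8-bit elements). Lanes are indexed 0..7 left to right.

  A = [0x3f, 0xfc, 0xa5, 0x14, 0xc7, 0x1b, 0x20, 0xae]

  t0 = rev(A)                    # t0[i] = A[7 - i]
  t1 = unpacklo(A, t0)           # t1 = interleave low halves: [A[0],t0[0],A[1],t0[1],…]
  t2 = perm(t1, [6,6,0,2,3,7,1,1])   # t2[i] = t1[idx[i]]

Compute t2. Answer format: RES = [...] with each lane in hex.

→ t0 |ae|20|1b|c7|14|a5|fc|3f|
→ t1 |3f|ae|fc|20|a5|1b|14|c7|
→ t2 |14|14|3f|fc|20|c7|ae|ae|

RES = [ 0x14  0x14  0x3f  0xfc  0x20  0xc7  0xae  0xae ]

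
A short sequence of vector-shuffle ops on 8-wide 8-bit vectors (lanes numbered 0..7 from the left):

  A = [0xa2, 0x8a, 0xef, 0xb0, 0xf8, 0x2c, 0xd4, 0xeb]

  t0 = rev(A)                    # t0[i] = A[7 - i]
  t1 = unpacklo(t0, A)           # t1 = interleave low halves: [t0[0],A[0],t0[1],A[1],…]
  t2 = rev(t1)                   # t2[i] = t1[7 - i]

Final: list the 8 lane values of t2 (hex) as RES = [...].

  t0: eb d4 2c f8 b0 ef 8a a2
  t1: eb a2 d4 8a 2c ef f8 b0
  t2: b0 f8 ef 2c 8a d4 a2 eb

RES = [ 0xb0  0xf8  0xef  0x2c  0x8a  0xd4  0xa2  0xeb ]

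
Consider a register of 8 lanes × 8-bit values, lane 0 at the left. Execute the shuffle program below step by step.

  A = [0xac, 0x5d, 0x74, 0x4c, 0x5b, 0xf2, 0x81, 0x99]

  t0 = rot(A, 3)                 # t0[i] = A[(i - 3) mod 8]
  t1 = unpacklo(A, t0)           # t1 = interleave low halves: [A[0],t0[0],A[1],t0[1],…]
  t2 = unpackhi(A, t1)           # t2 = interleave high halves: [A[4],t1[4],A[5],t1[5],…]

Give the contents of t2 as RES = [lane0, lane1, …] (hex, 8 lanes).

→ t0 |f2|81|99|ac|5d|74|4c|5b|
→ t1 |ac|f2|5d|81|74|99|4c|ac|
→ t2 |5b|74|f2|99|81|4c|99|ac|

RES = [0x5b, 0x74, 0xf2, 0x99, 0x81, 0x4c, 0x99, 0xac]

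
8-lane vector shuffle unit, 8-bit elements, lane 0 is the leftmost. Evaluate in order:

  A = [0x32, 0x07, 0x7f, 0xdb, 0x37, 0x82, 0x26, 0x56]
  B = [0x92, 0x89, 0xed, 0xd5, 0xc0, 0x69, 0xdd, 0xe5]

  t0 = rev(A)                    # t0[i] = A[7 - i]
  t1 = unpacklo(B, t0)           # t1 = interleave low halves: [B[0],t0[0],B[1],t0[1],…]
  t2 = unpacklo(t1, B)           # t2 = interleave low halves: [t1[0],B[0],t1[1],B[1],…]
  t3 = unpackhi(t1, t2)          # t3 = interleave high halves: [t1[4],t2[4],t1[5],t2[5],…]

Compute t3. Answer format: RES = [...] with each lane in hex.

t0 = [0x56, 0x26, 0x82, 0x37, 0xdb, 0x7f, 0x07, 0x32]
t1 = [0x92, 0x56, 0x89, 0x26, 0xed, 0x82, 0xd5, 0x37]
t2 = [0x92, 0x92, 0x56, 0x89, 0x89, 0xed, 0x26, 0xd5]
t3 = [0xed, 0x89, 0x82, 0xed, 0xd5, 0x26, 0x37, 0xd5]

RES = [0xed, 0x89, 0x82, 0xed, 0xd5, 0x26, 0x37, 0xd5]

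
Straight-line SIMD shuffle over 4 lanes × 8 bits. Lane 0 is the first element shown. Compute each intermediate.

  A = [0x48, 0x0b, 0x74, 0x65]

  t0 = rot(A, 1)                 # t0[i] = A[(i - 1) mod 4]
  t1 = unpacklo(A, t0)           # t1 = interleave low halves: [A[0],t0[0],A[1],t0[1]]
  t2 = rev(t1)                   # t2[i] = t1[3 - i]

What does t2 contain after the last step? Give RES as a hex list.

RES = [ 0x48  0x0b  0x65  0x48 ]

→ t0 |65|48|0b|74|
→ t1 |48|65|0b|48|
→ t2 |48|0b|65|48|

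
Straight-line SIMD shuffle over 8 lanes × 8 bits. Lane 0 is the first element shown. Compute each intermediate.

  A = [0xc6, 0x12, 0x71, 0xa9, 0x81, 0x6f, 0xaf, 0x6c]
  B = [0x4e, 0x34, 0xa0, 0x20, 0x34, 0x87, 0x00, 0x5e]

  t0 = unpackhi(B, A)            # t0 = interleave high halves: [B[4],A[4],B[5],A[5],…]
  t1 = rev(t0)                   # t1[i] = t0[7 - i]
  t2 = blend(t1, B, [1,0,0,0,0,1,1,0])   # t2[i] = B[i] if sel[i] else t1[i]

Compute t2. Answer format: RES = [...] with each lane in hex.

RES = [ 0x4e  0x5e  0xaf  0x00  0x6f  0x87  0x00  0x34 ]

t0 = [0x34, 0x81, 0x87, 0x6f, 0x00, 0xaf, 0x5e, 0x6c]
t1 = [0x6c, 0x5e, 0xaf, 0x00, 0x6f, 0x87, 0x81, 0x34]
t2 = [0x4e, 0x5e, 0xaf, 0x00, 0x6f, 0x87, 0x00, 0x34]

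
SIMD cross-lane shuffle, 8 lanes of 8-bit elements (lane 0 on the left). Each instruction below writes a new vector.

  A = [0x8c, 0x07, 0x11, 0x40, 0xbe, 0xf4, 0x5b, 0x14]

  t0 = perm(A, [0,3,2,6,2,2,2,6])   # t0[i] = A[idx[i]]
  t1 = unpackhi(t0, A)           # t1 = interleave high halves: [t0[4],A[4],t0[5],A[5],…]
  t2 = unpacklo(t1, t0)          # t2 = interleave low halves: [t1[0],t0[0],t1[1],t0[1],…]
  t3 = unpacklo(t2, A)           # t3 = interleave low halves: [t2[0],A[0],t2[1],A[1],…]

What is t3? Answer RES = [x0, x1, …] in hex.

t0 = [0x8c, 0x40, 0x11, 0x5b, 0x11, 0x11, 0x11, 0x5b]
t1 = [0x11, 0xbe, 0x11, 0xf4, 0x11, 0x5b, 0x5b, 0x14]
t2 = [0x11, 0x8c, 0xbe, 0x40, 0x11, 0x11, 0xf4, 0x5b]
t3 = [0x11, 0x8c, 0x8c, 0x07, 0xbe, 0x11, 0x40, 0x40]

RES = [0x11, 0x8c, 0x8c, 0x07, 0xbe, 0x11, 0x40, 0x40]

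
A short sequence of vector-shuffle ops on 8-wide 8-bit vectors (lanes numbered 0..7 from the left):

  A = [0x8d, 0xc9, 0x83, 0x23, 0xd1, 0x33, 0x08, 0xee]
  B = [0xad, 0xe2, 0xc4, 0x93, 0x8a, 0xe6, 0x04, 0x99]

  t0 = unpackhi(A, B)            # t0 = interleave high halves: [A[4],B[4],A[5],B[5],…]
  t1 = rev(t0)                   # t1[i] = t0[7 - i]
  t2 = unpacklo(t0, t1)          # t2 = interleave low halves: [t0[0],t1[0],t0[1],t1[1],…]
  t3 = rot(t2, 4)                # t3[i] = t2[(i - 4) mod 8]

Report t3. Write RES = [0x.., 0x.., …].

→ t0 |d1|8a|33|e6|08|04|ee|99|
→ t1 |99|ee|04|08|e6|33|8a|d1|
→ t2 |d1|99|8a|ee|33|04|e6|08|
→ t3 |33|04|e6|08|d1|99|8a|ee|

RES = [ 0x33  0x04  0xe6  0x08  0xd1  0x99  0x8a  0xee ]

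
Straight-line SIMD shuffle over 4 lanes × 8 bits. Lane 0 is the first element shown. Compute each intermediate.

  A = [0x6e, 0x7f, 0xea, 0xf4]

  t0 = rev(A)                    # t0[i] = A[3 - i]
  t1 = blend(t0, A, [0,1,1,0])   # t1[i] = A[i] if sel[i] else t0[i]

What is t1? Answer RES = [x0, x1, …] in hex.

→ t0 |f4|ea|7f|6e|
→ t1 |f4|7f|ea|6e|

RES = [ 0xf4  0x7f  0xea  0x6e ]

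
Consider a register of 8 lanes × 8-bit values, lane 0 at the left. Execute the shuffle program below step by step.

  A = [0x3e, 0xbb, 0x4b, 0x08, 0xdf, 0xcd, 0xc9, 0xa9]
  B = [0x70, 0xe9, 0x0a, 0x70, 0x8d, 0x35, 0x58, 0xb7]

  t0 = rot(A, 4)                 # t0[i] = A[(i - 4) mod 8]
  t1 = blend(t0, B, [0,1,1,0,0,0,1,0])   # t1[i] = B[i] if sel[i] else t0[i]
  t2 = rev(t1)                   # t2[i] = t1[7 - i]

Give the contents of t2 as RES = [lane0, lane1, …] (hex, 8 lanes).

→ t0 |df|cd|c9|a9|3e|bb|4b|08|
→ t1 |df|e9|0a|a9|3e|bb|58|08|
→ t2 |08|58|bb|3e|a9|0a|e9|df|

RES = [0x08, 0x58, 0xbb, 0x3e, 0xa9, 0x0a, 0xe9, 0xdf]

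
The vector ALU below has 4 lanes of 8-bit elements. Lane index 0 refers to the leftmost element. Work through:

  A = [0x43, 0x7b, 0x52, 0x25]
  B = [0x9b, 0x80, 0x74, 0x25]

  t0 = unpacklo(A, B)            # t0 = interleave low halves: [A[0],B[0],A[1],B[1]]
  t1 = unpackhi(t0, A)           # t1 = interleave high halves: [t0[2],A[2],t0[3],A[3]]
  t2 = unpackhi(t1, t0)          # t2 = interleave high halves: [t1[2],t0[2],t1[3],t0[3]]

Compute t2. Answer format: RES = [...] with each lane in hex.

RES = [0x80, 0x7b, 0x25, 0x80]

→ t0 |43|9b|7b|80|
→ t1 |7b|52|80|25|
→ t2 |80|7b|25|80|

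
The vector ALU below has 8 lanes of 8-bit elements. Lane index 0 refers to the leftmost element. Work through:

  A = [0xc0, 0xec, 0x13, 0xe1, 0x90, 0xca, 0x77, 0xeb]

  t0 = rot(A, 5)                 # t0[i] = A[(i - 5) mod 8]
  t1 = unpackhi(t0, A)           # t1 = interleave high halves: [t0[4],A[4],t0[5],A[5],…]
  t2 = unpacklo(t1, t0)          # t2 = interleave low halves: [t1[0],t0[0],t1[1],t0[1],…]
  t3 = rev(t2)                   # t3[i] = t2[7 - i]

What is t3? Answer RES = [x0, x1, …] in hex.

RES = [ 0x77  0xca  0xca  0xc0  0x90  0x90  0xe1  0xeb ]

→ t0 |e1|90|ca|77|eb|c0|ec|13|
→ t1 |eb|90|c0|ca|ec|77|13|eb|
→ t2 |eb|e1|90|90|c0|ca|ca|77|
→ t3 |77|ca|ca|c0|90|90|e1|eb|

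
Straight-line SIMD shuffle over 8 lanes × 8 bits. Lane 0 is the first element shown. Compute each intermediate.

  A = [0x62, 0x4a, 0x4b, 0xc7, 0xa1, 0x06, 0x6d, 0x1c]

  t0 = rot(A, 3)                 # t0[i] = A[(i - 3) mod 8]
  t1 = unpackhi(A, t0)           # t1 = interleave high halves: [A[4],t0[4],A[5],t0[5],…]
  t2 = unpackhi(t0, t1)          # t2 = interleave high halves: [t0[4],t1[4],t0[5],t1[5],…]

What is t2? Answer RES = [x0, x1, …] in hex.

RES = [0x4a, 0x6d, 0x4b, 0xc7, 0xc7, 0x1c, 0xa1, 0xa1]

t0 = [0x06, 0x6d, 0x1c, 0x62, 0x4a, 0x4b, 0xc7, 0xa1]
t1 = [0xa1, 0x4a, 0x06, 0x4b, 0x6d, 0xc7, 0x1c, 0xa1]
t2 = [0x4a, 0x6d, 0x4b, 0xc7, 0xc7, 0x1c, 0xa1, 0xa1]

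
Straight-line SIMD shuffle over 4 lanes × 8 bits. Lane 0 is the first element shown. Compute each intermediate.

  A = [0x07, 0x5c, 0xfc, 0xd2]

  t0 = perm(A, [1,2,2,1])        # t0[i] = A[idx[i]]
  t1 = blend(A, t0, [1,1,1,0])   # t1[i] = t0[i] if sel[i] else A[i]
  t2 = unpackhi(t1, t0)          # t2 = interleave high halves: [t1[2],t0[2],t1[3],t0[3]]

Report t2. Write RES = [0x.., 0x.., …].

RES = [0xfc, 0xfc, 0xd2, 0x5c]

t0 = [0x5c, 0xfc, 0xfc, 0x5c]
t1 = [0x5c, 0xfc, 0xfc, 0xd2]
t2 = [0xfc, 0xfc, 0xd2, 0x5c]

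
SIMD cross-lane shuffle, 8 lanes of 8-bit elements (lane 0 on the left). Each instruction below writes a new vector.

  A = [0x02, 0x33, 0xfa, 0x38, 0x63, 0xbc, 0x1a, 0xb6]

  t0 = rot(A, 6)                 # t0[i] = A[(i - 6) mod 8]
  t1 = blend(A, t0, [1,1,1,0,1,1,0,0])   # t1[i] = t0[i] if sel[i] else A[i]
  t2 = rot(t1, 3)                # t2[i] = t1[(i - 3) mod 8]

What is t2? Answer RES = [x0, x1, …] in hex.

  t0: fa 38 63 bc 1a b6 02 33
  t1: fa 38 63 38 1a b6 1a b6
  t2: b6 1a b6 fa 38 63 38 1a

RES = [ 0xb6  0x1a  0xb6  0xfa  0x38  0x63  0x38  0x1a ]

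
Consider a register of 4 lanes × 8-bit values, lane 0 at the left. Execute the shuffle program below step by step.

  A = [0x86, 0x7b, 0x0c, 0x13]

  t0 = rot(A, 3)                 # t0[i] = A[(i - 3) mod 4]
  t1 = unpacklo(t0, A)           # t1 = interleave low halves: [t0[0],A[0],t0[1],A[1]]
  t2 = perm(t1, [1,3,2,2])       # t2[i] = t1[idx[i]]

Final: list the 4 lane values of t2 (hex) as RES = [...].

  t0: 7b 0c 13 86
  t1: 7b 86 0c 7b
  t2: 86 7b 0c 0c

RES = [ 0x86  0x7b  0x0c  0x0c ]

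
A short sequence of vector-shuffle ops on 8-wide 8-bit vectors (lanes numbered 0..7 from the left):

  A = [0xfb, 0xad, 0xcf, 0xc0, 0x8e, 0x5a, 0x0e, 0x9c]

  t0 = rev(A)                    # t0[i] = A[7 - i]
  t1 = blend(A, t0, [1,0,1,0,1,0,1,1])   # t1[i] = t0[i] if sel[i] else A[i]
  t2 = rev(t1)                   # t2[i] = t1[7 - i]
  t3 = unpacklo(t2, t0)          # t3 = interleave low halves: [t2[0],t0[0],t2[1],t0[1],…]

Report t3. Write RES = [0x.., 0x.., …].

→ t0 |9c|0e|5a|8e|c0|cf|ad|fb|
→ t1 |9c|ad|5a|c0|c0|5a|ad|fb|
→ t2 |fb|ad|5a|c0|c0|5a|ad|9c|
→ t3 |fb|9c|ad|0e|5a|5a|c0|8e|

RES = [0xfb, 0x9c, 0xad, 0x0e, 0x5a, 0x5a, 0xc0, 0x8e]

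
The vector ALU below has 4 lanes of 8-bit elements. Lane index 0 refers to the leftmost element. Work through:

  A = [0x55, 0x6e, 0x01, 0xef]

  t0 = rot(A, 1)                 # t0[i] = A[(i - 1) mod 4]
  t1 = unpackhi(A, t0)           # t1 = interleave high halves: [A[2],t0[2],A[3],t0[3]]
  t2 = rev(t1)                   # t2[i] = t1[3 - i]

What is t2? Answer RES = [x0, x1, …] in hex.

RES = [0x01, 0xef, 0x6e, 0x01]

  t0: ef 55 6e 01
  t1: 01 6e ef 01
  t2: 01 ef 6e 01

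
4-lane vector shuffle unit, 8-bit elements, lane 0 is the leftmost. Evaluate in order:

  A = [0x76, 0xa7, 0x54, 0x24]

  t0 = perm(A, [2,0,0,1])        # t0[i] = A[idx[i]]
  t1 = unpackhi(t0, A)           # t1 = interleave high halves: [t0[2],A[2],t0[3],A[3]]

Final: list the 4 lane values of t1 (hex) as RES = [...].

t0 = [0x54, 0x76, 0x76, 0xa7]
t1 = [0x76, 0x54, 0xa7, 0x24]

RES = [0x76, 0x54, 0xa7, 0x24]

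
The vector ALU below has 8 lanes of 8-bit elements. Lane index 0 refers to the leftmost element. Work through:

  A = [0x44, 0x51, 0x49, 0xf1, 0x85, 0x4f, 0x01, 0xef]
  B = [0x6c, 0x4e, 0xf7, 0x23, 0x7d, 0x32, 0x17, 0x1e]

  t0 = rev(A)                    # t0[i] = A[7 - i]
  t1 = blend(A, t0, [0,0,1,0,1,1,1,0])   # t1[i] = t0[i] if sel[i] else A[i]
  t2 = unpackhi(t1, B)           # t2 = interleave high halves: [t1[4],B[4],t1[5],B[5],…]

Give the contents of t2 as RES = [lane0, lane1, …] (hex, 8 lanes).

RES = [0xf1, 0x7d, 0x49, 0x32, 0x51, 0x17, 0xef, 0x1e]

t0 = [0xef, 0x01, 0x4f, 0x85, 0xf1, 0x49, 0x51, 0x44]
t1 = [0x44, 0x51, 0x4f, 0xf1, 0xf1, 0x49, 0x51, 0xef]
t2 = [0xf1, 0x7d, 0x49, 0x32, 0x51, 0x17, 0xef, 0x1e]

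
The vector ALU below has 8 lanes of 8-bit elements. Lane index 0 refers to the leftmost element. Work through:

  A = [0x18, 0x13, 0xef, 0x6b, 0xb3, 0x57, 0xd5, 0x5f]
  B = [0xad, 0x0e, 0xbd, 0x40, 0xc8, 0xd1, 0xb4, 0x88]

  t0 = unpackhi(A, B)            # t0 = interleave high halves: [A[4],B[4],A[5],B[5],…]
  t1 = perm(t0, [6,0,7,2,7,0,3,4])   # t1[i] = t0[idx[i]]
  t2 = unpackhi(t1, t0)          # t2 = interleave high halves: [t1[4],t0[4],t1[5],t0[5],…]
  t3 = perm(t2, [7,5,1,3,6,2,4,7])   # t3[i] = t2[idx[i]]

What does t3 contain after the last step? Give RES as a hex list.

t0 = [0xb3, 0xc8, 0x57, 0xd1, 0xd5, 0xb4, 0x5f, 0x88]
t1 = [0x5f, 0xb3, 0x88, 0x57, 0x88, 0xb3, 0xd1, 0xd5]
t2 = [0x88, 0xd5, 0xb3, 0xb4, 0xd1, 0x5f, 0xd5, 0x88]
t3 = [0x88, 0x5f, 0xd5, 0xb4, 0xd5, 0xb3, 0xd1, 0x88]

RES = [0x88, 0x5f, 0xd5, 0xb4, 0xd5, 0xb3, 0xd1, 0x88]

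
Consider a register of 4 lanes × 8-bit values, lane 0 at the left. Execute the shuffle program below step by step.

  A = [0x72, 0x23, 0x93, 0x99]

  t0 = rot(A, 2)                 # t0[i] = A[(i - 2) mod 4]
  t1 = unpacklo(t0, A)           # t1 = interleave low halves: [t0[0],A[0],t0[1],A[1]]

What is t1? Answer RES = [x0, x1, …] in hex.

→ t0 |93|99|72|23|
→ t1 |93|72|99|23|

RES = [0x93, 0x72, 0x99, 0x23]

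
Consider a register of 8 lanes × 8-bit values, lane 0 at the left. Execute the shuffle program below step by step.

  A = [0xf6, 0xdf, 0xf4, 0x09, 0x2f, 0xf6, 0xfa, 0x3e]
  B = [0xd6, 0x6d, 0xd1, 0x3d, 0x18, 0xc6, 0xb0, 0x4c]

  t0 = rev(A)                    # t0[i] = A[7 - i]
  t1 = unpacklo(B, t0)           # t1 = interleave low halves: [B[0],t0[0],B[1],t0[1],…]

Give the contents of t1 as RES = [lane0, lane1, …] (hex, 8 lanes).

RES = [ 0xd6  0x3e  0x6d  0xfa  0xd1  0xf6  0x3d  0x2f ]

→ t0 |3e|fa|f6|2f|09|f4|df|f6|
→ t1 |d6|3e|6d|fa|d1|f6|3d|2f|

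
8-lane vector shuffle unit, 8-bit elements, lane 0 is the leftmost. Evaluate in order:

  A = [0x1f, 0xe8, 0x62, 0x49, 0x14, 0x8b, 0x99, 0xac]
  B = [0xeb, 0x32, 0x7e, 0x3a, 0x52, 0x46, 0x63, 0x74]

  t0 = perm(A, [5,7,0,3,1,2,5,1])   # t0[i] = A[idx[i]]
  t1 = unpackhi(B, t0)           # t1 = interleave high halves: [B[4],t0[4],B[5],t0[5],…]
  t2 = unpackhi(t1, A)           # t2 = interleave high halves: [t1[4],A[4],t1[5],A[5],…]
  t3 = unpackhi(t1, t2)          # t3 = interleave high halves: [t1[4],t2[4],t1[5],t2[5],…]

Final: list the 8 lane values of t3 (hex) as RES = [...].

  t0: 8b ac 1f 49 e8 62 8b e8
  t1: 52 e8 46 62 63 8b 74 e8
  t2: 63 14 8b 8b 74 99 e8 ac
  t3: 63 74 8b 99 74 e8 e8 ac

RES = [0x63, 0x74, 0x8b, 0x99, 0x74, 0xe8, 0xe8, 0xac]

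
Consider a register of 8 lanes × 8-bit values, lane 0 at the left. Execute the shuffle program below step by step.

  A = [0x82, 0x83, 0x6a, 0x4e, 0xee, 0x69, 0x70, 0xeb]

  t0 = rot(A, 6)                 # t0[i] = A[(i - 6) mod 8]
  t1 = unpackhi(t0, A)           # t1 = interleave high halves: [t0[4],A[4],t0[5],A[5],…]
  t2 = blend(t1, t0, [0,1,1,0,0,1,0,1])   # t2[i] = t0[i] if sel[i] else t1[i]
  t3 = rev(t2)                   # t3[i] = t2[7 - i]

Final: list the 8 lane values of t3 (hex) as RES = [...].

RES = [0x83, 0x83, 0xeb, 0x82, 0x69, 0xee, 0x4e, 0x70]

  t0: 6a 4e ee 69 70 eb 82 83
  t1: 70 ee eb 69 82 70 83 eb
  t2: 70 4e ee 69 82 eb 83 83
  t3: 83 83 eb 82 69 ee 4e 70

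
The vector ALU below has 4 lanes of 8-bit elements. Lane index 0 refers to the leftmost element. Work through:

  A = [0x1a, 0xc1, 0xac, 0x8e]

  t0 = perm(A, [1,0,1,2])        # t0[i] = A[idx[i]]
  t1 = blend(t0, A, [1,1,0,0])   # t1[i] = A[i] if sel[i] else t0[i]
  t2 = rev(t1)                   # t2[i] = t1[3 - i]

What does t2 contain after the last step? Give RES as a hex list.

RES = [ 0xac  0xc1  0xc1  0x1a ]

→ t0 |c1|1a|c1|ac|
→ t1 |1a|c1|c1|ac|
→ t2 |ac|c1|c1|1a|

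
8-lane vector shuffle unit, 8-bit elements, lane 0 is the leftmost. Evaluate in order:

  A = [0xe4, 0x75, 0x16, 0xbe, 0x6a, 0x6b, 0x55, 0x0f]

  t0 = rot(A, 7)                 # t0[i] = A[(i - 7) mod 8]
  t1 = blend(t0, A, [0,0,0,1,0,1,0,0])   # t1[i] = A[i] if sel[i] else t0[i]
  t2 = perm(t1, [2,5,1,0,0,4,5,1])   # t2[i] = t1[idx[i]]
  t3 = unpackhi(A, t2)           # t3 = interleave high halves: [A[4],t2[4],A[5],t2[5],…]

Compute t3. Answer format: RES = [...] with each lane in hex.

RES = [0x6a, 0x75, 0x6b, 0x6b, 0x55, 0x6b, 0x0f, 0x16]

t0 = [0x75, 0x16, 0xbe, 0x6a, 0x6b, 0x55, 0x0f, 0xe4]
t1 = [0x75, 0x16, 0xbe, 0xbe, 0x6b, 0x6b, 0x0f, 0xe4]
t2 = [0xbe, 0x6b, 0x16, 0x75, 0x75, 0x6b, 0x6b, 0x16]
t3 = [0x6a, 0x75, 0x6b, 0x6b, 0x55, 0x6b, 0x0f, 0x16]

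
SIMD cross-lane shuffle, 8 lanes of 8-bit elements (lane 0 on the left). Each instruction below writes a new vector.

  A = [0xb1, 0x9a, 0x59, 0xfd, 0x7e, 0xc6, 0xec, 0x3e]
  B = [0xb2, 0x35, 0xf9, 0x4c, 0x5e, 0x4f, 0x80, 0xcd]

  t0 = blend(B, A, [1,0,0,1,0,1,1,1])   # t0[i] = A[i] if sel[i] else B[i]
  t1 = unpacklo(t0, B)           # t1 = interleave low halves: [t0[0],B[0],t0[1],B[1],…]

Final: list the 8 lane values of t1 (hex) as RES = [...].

→ t0 |b1|35|f9|fd|5e|c6|ec|3e|
→ t1 |b1|b2|35|35|f9|f9|fd|4c|

RES = [ 0xb1  0xb2  0x35  0x35  0xf9  0xf9  0xfd  0x4c ]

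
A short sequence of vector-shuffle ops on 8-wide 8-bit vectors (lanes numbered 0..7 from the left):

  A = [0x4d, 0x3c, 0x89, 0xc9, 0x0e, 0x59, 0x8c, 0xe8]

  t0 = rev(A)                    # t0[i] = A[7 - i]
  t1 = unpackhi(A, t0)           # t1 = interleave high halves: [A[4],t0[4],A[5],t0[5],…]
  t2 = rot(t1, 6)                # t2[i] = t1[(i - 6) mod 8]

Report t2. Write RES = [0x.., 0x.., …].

  t0: e8 8c 59 0e c9 89 3c 4d
  t1: 0e c9 59 89 8c 3c e8 4d
  t2: 59 89 8c 3c e8 4d 0e c9

RES = [ 0x59  0x89  0x8c  0x3c  0xe8  0x4d  0x0e  0xc9 ]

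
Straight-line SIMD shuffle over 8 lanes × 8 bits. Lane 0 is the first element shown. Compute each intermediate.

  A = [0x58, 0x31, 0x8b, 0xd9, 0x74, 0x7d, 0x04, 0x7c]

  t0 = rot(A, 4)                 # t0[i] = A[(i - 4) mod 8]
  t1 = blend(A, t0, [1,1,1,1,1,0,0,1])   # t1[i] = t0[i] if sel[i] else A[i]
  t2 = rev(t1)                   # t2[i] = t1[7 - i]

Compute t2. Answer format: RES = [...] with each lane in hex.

t0 = [0x74, 0x7d, 0x04, 0x7c, 0x58, 0x31, 0x8b, 0xd9]
t1 = [0x74, 0x7d, 0x04, 0x7c, 0x58, 0x7d, 0x04, 0xd9]
t2 = [0xd9, 0x04, 0x7d, 0x58, 0x7c, 0x04, 0x7d, 0x74]

RES = [ 0xd9  0x04  0x7d  0x58  0x7c  0x04  0x7d  0x74 ]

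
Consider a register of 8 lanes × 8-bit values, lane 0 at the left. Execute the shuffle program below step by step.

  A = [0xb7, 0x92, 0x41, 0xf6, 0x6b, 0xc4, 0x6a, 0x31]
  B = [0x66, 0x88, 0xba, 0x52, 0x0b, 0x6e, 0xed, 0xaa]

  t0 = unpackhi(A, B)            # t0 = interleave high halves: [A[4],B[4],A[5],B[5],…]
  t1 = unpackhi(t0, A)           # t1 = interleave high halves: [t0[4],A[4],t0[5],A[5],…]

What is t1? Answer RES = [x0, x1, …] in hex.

→ t0 |6b|0b|c4|6e|6a|ed|31|aa|
→ t1 |6a|6b|ed|c4|31|6a|aa|31|

RES = [0x6a, 0x6b, 0xed, 0xc4, 0x31, 0x6a, 0xaa, 0x31]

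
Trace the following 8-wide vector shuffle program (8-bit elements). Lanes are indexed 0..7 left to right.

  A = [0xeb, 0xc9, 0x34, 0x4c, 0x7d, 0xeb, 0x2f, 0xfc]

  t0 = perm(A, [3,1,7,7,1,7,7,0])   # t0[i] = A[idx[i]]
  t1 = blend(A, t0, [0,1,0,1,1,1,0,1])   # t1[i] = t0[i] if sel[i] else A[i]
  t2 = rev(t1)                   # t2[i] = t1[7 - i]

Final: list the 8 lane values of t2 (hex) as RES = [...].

→ t0 |4c|c9|fc|fc|c9|fc|fc|eb|
→ t1 |eb|c9|34|fc|c9|fc|2f|eb|
→ t2 |eb|2f|fc|c9|fc|34|c9|eb|

RES = [0xeb, 0x2f, 0xfc, 0xc9, 0xfc, 0x34, 0xc9, 0xeb]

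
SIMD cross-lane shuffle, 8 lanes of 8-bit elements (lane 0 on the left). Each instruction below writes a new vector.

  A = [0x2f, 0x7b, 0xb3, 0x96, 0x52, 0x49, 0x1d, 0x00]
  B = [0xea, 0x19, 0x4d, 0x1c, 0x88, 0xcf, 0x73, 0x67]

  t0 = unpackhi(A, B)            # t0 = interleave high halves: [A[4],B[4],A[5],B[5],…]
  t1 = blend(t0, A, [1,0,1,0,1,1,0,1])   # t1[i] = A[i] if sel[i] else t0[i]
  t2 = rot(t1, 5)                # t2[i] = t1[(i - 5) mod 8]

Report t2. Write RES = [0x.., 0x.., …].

RES = [ 0xcf  0x52  0x49  0x00  0x00  0x2f  0x88  0xb3 ]

  t0: 52 88 49 cf 1d 73 00 67
  t1: 2f 88 b3 cf 52 49 00 00
  t2: cf 52 49 00 00 2f 88 b3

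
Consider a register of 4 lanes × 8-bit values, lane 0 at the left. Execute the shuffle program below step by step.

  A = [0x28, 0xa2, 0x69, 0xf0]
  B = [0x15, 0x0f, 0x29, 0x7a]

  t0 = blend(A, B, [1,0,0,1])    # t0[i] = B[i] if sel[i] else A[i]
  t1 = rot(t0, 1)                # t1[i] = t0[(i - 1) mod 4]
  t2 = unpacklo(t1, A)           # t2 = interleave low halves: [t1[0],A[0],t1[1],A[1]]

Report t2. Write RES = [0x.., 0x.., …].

RES = [ 0x7a  0x28  0x15  0xa2 ]

t0 = [0x15, 0xa2, 0x69, 0x7a]
t1 = [0x7a, 0x15, 0xa2, 0x69]
t2 = [0x7a, 0x28, 0x15, 0xa2]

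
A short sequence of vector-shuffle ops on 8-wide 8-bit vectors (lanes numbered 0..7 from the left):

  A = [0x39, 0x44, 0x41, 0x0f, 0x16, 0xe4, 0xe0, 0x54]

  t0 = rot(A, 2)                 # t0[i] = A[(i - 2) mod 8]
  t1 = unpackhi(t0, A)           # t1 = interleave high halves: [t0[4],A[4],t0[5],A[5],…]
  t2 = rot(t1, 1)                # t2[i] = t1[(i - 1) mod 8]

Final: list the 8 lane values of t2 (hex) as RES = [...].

t0 = [0xe0, 0x54, 0x39, 0x44, 0x41, 0x0f, 0x16, 0xe4]
t1 = [0x41, 0x16, 0x0f, 0xe4, 0x16, 0xe0, 0xe4, 0x54]
t2 = [0x54, 0x41, 0x16, 0x0f, 0xe4, 0x16, 0xe0, 0xe4]

RES = [0x54, 0x41, 0x16, 0x0f, 0xe4, 0x16, 0xe0, 0xe4]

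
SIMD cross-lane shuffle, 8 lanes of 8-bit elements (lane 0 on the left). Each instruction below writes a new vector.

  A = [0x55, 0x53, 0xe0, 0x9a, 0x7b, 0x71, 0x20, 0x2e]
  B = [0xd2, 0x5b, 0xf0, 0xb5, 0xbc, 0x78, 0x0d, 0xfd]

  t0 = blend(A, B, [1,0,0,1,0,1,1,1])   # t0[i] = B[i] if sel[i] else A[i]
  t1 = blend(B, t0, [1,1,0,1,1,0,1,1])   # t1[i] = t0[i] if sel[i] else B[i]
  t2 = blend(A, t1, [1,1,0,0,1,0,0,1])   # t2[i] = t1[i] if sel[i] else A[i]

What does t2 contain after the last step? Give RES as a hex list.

RES = [0xd2, 0x53, 0xe0, 0x9a, 0x7b, 0x71, 0x20, 0xfd]

→ t0 |d2|53|e0|b5|7b|78|0d|fd|
→ t1 |d2|53|f0|b5|7b|78|0d|fd|
→ t2 |d2|53|e0|9a|7b|71|20|fd|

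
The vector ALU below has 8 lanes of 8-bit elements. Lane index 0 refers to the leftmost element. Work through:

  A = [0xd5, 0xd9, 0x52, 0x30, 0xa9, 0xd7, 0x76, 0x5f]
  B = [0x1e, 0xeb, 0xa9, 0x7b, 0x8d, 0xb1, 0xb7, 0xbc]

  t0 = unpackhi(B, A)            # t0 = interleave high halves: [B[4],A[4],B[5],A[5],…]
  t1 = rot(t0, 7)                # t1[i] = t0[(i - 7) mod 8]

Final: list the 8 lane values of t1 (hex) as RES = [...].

  t0: 8d a9 b1 d7 b7 76 bc 5f
  t1: a9 b1 d7 b7 76 bc 5f 8d

RES = [ 0xa9  0xb1  0xd7  0xb7  0x76  0xbc  0x5f  0x8d ]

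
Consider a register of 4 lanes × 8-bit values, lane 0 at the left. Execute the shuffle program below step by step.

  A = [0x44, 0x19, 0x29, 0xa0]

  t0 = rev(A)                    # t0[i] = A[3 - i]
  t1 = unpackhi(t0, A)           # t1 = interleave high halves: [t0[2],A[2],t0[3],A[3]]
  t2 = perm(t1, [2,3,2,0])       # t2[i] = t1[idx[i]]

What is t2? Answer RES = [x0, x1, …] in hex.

t0 = [0xa0, 0x29, 0x19, 0x44]
t1 = [0x19, 0x29, 0x44, 0xa0]
t2 = [0x44, 0xa0, 0x44, 0x19]

RES = [0x44, 0xa0, 0x44, 0x19]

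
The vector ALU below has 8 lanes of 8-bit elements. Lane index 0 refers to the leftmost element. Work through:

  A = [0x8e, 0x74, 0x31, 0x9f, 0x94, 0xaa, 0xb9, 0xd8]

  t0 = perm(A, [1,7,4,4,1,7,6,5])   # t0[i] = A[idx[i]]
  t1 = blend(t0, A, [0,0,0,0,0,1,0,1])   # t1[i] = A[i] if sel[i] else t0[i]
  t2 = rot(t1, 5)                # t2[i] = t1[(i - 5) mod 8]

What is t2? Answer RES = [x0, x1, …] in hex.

  t0: 74 d8 94 94 74 d8 b9 aa
  t1: 74 d8 94 94 74 aa b9 d8
  t2: 94 74 aa b9 d8 74 d8 94

RES = [ 0x94  0x74  0xaa  0xb9  0xd8  0x74  0xd8  0x94 ]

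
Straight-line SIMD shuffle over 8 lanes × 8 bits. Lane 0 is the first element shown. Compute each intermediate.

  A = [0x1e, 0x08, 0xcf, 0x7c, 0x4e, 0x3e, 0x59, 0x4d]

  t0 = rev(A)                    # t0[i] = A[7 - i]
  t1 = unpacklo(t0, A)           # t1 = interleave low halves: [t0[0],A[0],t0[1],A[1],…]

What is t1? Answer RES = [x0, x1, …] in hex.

  t0: 4d 59 3e 4e 7c cf 08 1e
  t1: 4d 1e 59 08 3e cf 4e 7c

RES = [ 0x4d  0x1e  0x59  0x08  0x3e  0xcf  0x4e  0x7c ]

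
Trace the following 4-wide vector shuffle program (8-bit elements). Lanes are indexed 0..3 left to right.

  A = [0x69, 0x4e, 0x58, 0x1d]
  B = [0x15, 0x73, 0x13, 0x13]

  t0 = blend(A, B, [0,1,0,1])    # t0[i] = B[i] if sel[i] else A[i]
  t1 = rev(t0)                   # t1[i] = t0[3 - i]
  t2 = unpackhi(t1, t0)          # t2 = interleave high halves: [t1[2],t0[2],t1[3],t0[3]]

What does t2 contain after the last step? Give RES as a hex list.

→ t0 |69|73|58|13|
→ t1 |13|58|73|69|
→ t2 |73|58|69|13|

RES = [0x73, 0x58, 0x69, 0x13]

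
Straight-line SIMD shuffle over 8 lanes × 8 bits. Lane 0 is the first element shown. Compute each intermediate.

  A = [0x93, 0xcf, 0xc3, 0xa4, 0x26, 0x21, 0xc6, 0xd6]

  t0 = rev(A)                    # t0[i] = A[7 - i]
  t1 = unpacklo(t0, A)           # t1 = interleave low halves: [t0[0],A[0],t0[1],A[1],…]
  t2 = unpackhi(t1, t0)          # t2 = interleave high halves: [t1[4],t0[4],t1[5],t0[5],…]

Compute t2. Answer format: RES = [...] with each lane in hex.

RES = [ 0x21  0xa4  0xc3  0xc3  0x26  0xcf  0xa4  0x93 ]

→ t0 |d6|c6|21|26|a4|c3|cf|93|
→ t1 |d6|93|c6|cf|21|c3|26|a4|
→ t2 |21|a4|c3|c3|26|cf|a4|93|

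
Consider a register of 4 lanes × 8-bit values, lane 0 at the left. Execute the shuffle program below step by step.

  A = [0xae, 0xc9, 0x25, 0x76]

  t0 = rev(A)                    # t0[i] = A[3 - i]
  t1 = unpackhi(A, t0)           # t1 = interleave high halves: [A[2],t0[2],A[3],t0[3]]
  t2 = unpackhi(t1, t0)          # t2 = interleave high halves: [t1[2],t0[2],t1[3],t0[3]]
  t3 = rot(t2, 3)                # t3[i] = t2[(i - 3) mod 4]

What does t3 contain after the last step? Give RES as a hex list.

t0 = [0x76, 0x25, 0xc9, 0xae]
t1 = [0x25, 0xc9, 0x76, 0xae]
t2 = [0x76, 0xc9, 0xae, 0xae]
t3 = [0xc9, 0xae, 0xae, 0x76]

RES = [0xc9, 0xae, 0xae, 0x76]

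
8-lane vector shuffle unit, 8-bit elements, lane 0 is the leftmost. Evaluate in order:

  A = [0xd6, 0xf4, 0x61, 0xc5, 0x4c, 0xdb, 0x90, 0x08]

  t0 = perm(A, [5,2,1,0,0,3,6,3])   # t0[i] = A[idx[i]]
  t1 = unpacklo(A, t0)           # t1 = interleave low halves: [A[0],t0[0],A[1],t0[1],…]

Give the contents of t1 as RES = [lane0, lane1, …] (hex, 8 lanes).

RES = [0xd6, 0xdb, 0xf4, 0x61, 0x61, 0xf4, 0xc5, 0xd6]

→ t0 |db|61|f4|d6|d6|c5|90|c5|
→ t1 |d6|db|f4|61|61|f4|c5|d6|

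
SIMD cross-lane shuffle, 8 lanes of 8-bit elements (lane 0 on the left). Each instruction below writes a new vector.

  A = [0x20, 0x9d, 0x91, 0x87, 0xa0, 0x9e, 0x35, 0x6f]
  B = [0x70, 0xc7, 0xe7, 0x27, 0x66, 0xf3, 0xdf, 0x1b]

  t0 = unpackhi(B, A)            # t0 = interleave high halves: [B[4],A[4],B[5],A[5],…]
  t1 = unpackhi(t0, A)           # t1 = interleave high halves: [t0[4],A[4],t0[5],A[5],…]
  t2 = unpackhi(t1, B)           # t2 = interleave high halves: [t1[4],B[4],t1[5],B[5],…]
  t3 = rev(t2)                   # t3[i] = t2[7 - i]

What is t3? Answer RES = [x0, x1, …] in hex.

→ t0 |66|a0|f3|9e|df|35|1b|6f|
→ t1 |df|a0|35|9e|1b|35|6f|6f|
→ t2 |1b|66|35|f3|6f|df|6f|1b|
→ t3 |1b|6f|df|6f|f3|35|66|1b|

RES = [ 0x1b  0x6f  0xdf  0x6f  0xf3  0x35  0x66  0x1b ]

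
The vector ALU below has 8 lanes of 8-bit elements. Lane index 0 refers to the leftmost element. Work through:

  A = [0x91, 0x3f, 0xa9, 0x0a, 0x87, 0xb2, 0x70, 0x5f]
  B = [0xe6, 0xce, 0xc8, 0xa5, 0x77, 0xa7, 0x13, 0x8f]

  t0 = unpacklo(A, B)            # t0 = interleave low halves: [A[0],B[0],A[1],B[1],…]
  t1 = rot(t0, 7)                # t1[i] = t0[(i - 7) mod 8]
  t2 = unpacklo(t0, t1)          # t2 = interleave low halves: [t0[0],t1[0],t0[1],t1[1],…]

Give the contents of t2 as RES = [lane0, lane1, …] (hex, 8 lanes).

RES = [ 0x91  0xe6  0xe6  0x3f  0x3f  0xce  0xce  0xa9 ]

  t0: 91 e6 3f ce a9 c8 0a a5
  t1: e6 3f ce a9 c8 0a a5 91
  t2: 91 e6 e6 3f 3f ce ce a9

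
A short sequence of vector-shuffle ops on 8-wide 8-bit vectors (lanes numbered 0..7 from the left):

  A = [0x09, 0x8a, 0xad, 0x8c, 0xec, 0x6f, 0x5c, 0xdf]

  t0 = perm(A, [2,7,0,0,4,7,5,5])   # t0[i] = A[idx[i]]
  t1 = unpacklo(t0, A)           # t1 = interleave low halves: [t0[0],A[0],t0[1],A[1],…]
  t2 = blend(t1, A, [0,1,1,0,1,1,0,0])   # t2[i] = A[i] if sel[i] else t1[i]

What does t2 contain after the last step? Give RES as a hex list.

RES = [ 0xad  0x8a  0xad  0x8a  0xec  0x6f  0x09  0x8c ]

→ t0 |ad|df|09|09|ec|df|6f|6f|
→ t1 |ad|09|df|8a|09|ad|09|8c|
→ t2 |ad|8a|ad|8a|ec|6f|09|8c|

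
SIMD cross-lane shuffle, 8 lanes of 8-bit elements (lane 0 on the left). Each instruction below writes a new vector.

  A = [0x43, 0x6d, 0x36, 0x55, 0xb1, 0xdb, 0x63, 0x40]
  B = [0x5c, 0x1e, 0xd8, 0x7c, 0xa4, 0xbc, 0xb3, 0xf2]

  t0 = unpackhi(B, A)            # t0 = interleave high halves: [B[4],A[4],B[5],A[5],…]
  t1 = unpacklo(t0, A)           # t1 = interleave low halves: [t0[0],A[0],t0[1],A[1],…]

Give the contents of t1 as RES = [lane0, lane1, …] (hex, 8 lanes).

t0 = [0xa4, 0xb1, 0xbc, 0xdb, 0xb3, 0x63, 0xf2, 0x40]
t1 = [0xa4, 0x43, 0xb1, 0x6d, 0xbc, 0x36, 0xdb, 0x55]

RES = [ 0xa4  0x43  0xb1  0x6d  0xbc  0x36  0xdb  0x55 ]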